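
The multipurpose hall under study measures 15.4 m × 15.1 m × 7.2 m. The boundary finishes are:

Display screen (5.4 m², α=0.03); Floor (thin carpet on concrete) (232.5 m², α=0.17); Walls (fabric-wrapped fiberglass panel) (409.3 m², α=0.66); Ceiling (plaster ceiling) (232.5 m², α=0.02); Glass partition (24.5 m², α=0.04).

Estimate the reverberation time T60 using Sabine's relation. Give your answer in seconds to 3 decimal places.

0.855 s

Equivalent absorption area: A = 5.4×0.03 + 232.5×0.17 + 409.3×0.66 + 232.5×0.02 + 24.5×0.04 = 315.455 m².
Volume V = 15.4 × 15.1 × 7.2 = 1674.288 m³.
RT60 = 0.161 · V / A = 0.161 × 1674.288 / 315.455 = 0.855 s.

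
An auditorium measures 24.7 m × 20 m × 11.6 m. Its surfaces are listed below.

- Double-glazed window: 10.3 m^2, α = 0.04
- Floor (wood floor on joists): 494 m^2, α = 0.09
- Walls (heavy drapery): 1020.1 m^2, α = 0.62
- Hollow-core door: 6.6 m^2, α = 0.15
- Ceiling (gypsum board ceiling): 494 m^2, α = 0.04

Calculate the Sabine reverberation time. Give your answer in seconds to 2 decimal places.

1.32 sec

Equivalent absorption area: A = 10.3×0.04 + 494×0.09 + 1020.1×0.62 + 6.6×0.15 + 494×0.04 = 698.084 m^2.
Volume V = 24.7 × 20 × 11.6 = 5730.4 m³.
RT60 = 0.161 · V / A = 0.161 × 5730.4 / 698.084 = 1.32 s.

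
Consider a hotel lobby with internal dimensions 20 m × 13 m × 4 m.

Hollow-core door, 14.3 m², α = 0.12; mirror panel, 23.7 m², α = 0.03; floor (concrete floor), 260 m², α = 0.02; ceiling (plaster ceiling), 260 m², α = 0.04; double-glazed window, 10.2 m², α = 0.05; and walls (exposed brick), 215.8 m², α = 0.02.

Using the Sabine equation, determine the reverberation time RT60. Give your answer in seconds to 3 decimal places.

Summing Sᵢαᵢ: 1.716 + 0.711 + 5.200 + 10.400 + 0.510 + 4.316 → A = 22.853 sabins.
Volume V = 20 × 13 × 4 = 1040 m³.
T = 0.161 V/A = 0.161·1040/22.853 = 7.327 s.

7.327 seconds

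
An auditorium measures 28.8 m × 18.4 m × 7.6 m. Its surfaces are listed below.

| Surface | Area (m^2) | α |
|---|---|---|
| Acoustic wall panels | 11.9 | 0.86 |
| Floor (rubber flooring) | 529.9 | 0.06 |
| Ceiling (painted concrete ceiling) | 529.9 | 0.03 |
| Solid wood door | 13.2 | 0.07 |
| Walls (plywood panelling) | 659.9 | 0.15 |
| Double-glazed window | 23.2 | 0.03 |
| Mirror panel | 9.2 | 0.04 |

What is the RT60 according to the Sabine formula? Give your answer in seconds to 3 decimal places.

4.081 seconds

A = Σ Sᵢαᵢ = 11.9*0.86 + 529.9*0.06 + 529.9*0.03 + 13.2*0.07 + 659.9*0.15 + 23.2*0.03 + 9.2*0.04 = 158.898 sabins.
V = 28.8·18.4·7.6 = 4027.392 m³.
RT60 = 0.161 · V / A = 0.161 × 4027.392 / 158.898 = 4.081 s.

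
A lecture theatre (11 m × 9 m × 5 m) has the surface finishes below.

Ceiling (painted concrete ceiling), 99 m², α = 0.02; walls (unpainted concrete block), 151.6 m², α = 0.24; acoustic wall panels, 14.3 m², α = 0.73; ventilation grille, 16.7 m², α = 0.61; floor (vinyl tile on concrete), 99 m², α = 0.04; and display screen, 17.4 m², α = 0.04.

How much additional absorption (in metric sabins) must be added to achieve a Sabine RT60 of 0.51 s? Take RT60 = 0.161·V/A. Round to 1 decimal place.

92.6 sabins

Total absorption A₁ = 99*0.02 + 151.6*0.24 + 14.3*0.73 + 16.7*0.61 + 99*0.04 + 17.4*0.04
  = 1.980 + 36.384 + 10.439 + 10.187 + 3.960 + 0.696 = 63.646 m² sabins.
For T = 0.51 s, need A₂ = 0.161·V/T = 0.161·495/0.51 = 156.265 sabins.
Shortfall: 156.265 − 63.646 = 92.6 sabins.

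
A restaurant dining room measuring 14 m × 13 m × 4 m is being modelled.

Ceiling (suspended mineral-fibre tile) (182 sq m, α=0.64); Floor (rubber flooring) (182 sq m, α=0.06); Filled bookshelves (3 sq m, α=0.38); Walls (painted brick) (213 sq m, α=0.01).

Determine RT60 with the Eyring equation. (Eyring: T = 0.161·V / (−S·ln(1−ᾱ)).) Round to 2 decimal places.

0.79 s

S = Σ Sᵢ = 580.0 sq m.
Absorption A = 182·0.64 + 182·0.06 + 3·0.38 + 213·0.01 = 130.670 sabins.
Mean coefficient ᾱ = A/S = 0.2253.
Eyring denominator: −S ln(1−ᾱ) = 148.062.
V = 14 × 13 × 4 = 728 m³.
T = 0.161·V/[−S·ln(1−ᾱ)] = 0.161·728/148.062 = 0.79 s.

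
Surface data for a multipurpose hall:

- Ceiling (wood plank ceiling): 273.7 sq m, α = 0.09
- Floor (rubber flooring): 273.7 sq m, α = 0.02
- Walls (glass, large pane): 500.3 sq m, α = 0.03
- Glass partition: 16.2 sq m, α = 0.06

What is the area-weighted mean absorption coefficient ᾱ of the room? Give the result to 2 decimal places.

0.04

S = Σ Sᵢ = 273.7 + 273.7 + 500.3 + 16.2 = 1063.9 sq m.
Σ(Sᵢαᵢ) = 273.7·0.09 + 273.7·0.02 + 500.3·0.03 + 16.2·0.06 = 46.088.
ᾱ = A/S = 0.04.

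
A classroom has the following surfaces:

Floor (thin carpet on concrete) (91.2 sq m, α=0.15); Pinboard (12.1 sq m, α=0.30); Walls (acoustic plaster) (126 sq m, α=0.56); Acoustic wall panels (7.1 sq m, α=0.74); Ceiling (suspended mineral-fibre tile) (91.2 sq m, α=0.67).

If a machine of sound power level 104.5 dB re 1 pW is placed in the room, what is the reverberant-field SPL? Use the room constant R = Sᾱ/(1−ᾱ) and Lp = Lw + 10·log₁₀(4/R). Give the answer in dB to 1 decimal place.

85.9 dB

A = 154.228 sabins; S = 327.6 sq m.
ᾱ = 0.4708, so room constant R = A/(1−ᾱ) = 291.436 sq m.
Lp = 104.5 + 10·log₁₀(4/291.436) = 104.5 + (-18.62) = 85.9 dB.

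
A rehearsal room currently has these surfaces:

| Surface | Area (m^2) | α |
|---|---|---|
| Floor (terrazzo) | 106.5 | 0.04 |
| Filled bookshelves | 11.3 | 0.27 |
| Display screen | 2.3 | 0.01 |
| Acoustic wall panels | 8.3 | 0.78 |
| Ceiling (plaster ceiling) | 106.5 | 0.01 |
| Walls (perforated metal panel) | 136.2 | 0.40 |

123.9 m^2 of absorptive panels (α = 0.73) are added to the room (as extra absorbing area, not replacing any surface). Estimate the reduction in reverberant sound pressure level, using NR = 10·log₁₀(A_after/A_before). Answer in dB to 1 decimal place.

Total absorption A_before = 106.5*0.04 + 11.3*0.27 + 2.3*0.01 + 8.3*0.78 + 106.5*0.01 + 136.2*0.40
  = 4.260 + 3.051 + 0.023 + 6.474 + 1.065 + 54.480 = 69.353 m^2 sabins.
Added absorption = 123.9 × 0.73 = 90.447 sabins.
A_after = 69.353 + 90.447 = 159.800 sabins.
NR = 10·log₁₀(159.800/69.353) = 3.6 dB.

3.6 dB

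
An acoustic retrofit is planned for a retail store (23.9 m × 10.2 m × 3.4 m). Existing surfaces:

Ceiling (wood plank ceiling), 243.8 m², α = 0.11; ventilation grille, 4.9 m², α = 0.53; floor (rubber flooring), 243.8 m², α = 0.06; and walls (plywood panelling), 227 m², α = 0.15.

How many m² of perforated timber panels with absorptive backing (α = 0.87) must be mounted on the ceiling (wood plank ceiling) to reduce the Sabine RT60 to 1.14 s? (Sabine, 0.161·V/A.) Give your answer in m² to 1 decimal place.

A₁ = Σ Sᵢαᵢ = 243.8×0.11 + 4.9×0.53 + 243.8×0.06 + 227×0.15 = 78.093 sabins.
Required A₂ = 0.161·828.852/1.14 = 117.057 sabins.
Absorption to add: 117.057 − 78.093 = 38.964 sabins.
Net gain per m²: Δα = 0.87 − 0.11 = 0.76.
Area = ΔA/Δα = 38.964/0.76 = 51.3 m².

51.3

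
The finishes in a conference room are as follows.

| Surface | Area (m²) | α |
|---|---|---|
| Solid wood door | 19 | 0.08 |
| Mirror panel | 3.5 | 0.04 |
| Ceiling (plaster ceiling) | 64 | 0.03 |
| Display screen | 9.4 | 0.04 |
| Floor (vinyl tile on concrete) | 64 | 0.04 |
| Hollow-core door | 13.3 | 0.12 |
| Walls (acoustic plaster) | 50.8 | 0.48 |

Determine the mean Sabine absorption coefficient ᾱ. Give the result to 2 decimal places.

0.15

S = Σ Sᵢ = 19 + 3.5 + 64 + 9.4 + 64 + 13.3 + 50.8 = 224.0 m².
A = 19·0.08 + 3.5·0.04 + 64·0.03 + 9.4·0.04 + 64·0.04 + 13.3·0.12 + 50.8·0.48 = 32.496 sabins.
ᾱ = A/S = 0.15.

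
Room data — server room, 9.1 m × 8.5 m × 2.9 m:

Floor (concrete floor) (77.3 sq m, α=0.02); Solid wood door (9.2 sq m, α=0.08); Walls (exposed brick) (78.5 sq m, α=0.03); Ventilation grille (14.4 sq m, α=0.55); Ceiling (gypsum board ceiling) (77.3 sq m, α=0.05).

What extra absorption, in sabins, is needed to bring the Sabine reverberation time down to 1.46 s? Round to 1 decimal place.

8.3 sabins

A₁ = Σ Sᵢαᵢ = 77.3·0.02 + 9.2·0.08 + 78.5·0.03 + 14.4·0.55 + 77.3·0.05 = 16.422 sabins.
V = 224.315 m³. Required absorption A₂ = 0.161 × 224.315 / 1.46 = 24.736 sabins.
Additional absorption ΔA = 24.736 − 16.422 = 8.3 sabins.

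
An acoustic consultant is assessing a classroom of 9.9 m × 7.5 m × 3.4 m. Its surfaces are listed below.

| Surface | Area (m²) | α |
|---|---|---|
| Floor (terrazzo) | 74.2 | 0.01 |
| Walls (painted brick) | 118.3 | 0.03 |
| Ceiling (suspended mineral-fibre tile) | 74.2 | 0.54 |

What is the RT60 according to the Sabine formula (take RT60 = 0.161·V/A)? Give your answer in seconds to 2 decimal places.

0.92 seconds

Total absorption A = 74.2*0.01 + 118.3*0.03 + 74.2*0.54
  = 0.742 + 3.549 + 40.068 = 44.359 m² sabins.
Room volume: 252.45 m³.
Sabine: RT60 = 0.161 × 252.45 / 44.359 = 0.92 s.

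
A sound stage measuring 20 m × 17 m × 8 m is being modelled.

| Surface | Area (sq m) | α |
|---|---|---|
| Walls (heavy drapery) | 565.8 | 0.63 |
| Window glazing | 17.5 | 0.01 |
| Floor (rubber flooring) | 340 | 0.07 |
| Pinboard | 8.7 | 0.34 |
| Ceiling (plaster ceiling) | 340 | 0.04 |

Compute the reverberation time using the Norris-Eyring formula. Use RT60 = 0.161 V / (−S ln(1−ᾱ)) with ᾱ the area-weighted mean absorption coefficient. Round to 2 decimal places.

Total surface area S = 565.8 + 17.5 + 340 + 8.7 + 340 = 1272.0 sq m.
Absorption A = 565.8·0.63 + 17.5·0.01 + 340·0.07 + 8.7·0.34 + 340·0.04 = 396.987 sabins.
Mean coefficient ᾱ = A/S = 0.3121.
−S·ln(1−ᾱ) = −1272.0 × ln(1 − 0.3121) = 475.870.
V = 20 × 17 × 8 = 2720 m³.
T = 0.161·V/[−S·ln(1−ᾱ)] = 0.161·2720/475.870 = 0.92 s.

0.92 s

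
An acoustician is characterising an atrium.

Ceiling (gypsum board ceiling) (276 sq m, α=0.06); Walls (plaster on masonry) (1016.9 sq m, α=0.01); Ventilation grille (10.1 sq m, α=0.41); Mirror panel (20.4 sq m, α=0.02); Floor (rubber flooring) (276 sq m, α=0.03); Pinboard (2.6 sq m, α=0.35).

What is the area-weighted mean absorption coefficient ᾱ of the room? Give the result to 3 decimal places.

0.025

Total surface area S = 1602.0 sq m.
Weighted sum Σ Sα = 40.468.
ᾱ = A/S = 0.025.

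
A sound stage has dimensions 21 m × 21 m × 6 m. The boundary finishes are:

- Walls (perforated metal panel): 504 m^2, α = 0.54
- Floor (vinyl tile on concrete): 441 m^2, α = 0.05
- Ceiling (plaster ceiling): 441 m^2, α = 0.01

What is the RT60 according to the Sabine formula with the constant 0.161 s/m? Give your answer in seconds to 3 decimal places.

1.427 sec

A = Σ Sᵢαᵢ = 504·0.54 + 441·0.05 + 441·0.01 = 298.620 sabins.
V = 21·21·6 = 2646 m³.
T = 0.161 V/A = 0.161·2646/298.620 = 1.427 s.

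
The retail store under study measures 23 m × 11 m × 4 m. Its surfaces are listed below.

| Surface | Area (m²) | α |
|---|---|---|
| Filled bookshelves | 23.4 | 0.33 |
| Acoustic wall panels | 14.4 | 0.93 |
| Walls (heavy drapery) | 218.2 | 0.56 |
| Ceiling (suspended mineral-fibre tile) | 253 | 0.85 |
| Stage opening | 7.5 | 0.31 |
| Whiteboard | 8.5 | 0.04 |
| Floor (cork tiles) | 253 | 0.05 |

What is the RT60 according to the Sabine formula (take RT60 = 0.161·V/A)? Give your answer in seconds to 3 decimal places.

0.436 seconds

Total absorption A = 23.4×0.33 + 14.4×0.93 + 218.2×0.56 + 253×0.85 + 7.5×0.31 + 8.5×0.04 + 253×0.05
  = 7.722 + 13.392 + 122.192 + 215.050 + 2.325 + 0.340 + 12.650 = 373.671 m² sabins.
Volume V = 23 × 11 × 4 = 1012 m³.
RT60 = 0.161 · V / A = 0.161 × 1012 / 373.671 = 0.436 s.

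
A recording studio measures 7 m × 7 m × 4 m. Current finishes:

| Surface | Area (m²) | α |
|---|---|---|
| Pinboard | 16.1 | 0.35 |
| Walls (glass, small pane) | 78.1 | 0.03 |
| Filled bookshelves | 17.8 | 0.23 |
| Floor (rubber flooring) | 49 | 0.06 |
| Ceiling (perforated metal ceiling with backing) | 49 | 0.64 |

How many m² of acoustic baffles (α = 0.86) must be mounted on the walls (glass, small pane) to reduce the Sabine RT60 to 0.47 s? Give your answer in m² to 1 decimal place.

25.0

Total absorption A₁ = 16.1*0.35 + 78.1*0.03 + 17.8*0.23 + 49*0.06 + 49*0.64
  = 5.635 + 2.343 + 4.094 + 2.940 + 31.360 = 46.372 m² sabins.
V = 196 m³. Target absorption A₂ = 0.161 × 196 / 0.47 = 67.140 sabins.
ΔA needed = 67.140 − 46.372 = 20.768 sabins.
Each m² of panel replacing the walls (glass, small pane) adds (0.86 − 0.03) = 0.83 sabins.
Area = ΔA/Δα = 20.768/0.83 = 25.0 m².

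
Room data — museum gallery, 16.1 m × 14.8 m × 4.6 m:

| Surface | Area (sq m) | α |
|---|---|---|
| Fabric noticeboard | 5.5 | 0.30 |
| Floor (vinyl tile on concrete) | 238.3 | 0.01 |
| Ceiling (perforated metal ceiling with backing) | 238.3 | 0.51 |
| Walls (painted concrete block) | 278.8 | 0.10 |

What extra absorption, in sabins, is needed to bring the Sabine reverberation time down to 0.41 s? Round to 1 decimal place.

Equivalent absorption area: A₁ = 5.5×0.30 + 238.3×0.01 + 238.3×0.51 + 278.8×0.10 = 153.446 sq m.
V = 1096.088 m³. Required absorption A₂ = 0.161 × 1096.088 / 0.41 = 430.415 sabins.
ΔA = A₂ − A₁ = 430.415 − 153.446 = 277.0 sabins.

277.0 sabins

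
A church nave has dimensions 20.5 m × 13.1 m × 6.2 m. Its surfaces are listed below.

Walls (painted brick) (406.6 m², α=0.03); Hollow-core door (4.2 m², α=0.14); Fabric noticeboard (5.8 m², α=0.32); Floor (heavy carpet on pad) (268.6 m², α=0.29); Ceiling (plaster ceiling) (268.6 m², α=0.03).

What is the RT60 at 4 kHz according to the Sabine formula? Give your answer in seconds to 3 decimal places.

2.665 seconds

Total absorption A = 406.6*0.03 + 4.2*0.14 + 5.8*0.32 + 268.6*0.29 + 268.6*0.03
  = 12.198 + 0.588 + 1.856 + 77.894 + 8.058 = 100.594 m² sabins.
Volume V = 20.5 × 13.1 × 6.2 = 1665.01 m³.
RT60 = 0.161 · V / A = 0.161 × 1665.01 / 100.594 = 2.665 s.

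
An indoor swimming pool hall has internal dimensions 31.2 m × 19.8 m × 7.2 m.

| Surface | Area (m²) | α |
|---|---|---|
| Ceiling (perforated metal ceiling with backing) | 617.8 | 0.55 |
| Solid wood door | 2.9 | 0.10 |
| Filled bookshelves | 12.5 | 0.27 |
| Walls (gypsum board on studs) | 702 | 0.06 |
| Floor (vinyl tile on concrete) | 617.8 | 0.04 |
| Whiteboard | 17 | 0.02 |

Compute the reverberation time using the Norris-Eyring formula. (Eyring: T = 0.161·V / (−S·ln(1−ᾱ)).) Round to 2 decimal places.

1.56 seconds

S = Σ Sᵢ = 1970.0 m².
Absorption A = 617.8·0.55 + 2.9·0.10 + 12.5·0.27 + 702·0.06 + 617.8·0.04 + 17·0.02 = 410.627 sabins.
Mean coefficient ᾱ = A/S = 0.2084.
−S·ln(1−ᾱ) = −1970.0 × ln(1 − 0.2084) = 460.387.
V = 31.2 × 19.8 × 7.2 = 4447.872 m³.
RT60 = 0.161 × 4447.872 / 460.387 = 1.56 s.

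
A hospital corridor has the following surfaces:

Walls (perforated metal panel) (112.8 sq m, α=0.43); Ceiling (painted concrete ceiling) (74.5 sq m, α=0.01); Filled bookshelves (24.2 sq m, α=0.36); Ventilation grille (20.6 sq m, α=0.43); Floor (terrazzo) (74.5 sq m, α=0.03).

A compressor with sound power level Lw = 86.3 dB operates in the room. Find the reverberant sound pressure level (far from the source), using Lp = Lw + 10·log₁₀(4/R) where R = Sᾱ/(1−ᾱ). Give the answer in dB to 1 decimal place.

A = 69.054 sabins; S = 306.6 sq m.
ᾱ = 69.054/306.6 = 0.2252; R = Sᾱ/(1−ᾱ) = 69.054/(1−0.2252) = 89.125 sq m.
Lp = 86.3 + 10·log₁₀(4/89.125) = 86.3 + (-13.48) = 72.8 dB.

72.8 dB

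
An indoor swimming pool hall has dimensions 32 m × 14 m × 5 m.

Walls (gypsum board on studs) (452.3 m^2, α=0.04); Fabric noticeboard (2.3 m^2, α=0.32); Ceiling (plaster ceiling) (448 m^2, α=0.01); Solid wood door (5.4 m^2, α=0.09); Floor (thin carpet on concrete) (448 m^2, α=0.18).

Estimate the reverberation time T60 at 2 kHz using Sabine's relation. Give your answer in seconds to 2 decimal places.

3.45 seconds

A = Σ Sᵢαᵢ = 452.3*0.04 + 2.3*0.32 + 448*0.01 + 5.4*0.09 + 448*0.18 = 104.434 sabins.
V = 32·14·5 = 2240 m³.
T = 0.161 V/A = 0.161·2240/104.434 = 3.45 s.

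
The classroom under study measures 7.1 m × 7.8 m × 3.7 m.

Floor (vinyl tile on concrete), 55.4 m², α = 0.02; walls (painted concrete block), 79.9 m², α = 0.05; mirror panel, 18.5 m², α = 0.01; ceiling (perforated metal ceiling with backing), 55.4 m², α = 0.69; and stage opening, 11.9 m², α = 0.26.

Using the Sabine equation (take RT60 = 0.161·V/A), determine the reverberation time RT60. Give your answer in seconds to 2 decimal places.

0.71 s

Equivalent absorption area: A = 55.4×0.02 + 79.9×0.05 + 18.5×0.01 + 55.4×0.69 + 11.9×0.26 = 46.608 m².
Volume V = 7.1 × 7.8 × 3.7 = 204.906 m³.
RT60 = 0.161 · V / A = 0.161 × 204.906 / 46.608 = 0.71 s.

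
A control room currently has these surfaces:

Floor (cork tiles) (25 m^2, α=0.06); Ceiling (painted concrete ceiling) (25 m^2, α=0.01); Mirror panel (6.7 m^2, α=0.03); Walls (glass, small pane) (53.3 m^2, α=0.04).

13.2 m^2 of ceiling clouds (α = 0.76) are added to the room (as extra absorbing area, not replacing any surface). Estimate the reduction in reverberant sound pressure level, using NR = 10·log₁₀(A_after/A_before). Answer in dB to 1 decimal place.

5.4 dB

Equivalent absorption area: A_before = 25·0.06 + 25·0.01 + 6.7·0.03 + 53.3·0.04 = 4.083 m^2.
Treatment contributes 13.2·0.76 = 10.032 sabins.
A_after = 4.083 + 10.032 = 14.115 sabins.
NR = 10·log₁₀(14.115/4.083) = 5.4 dB.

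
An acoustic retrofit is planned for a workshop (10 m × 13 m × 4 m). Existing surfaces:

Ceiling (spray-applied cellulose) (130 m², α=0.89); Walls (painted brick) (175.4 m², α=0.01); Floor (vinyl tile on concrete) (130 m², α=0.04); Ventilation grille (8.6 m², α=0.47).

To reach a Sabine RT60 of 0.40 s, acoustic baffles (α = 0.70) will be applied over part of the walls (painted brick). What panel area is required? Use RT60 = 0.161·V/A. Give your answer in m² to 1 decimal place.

119.7

Summing Sᵢαᵢ: 115.700 + 1.754 + 5.200 + 4.042 → A₁ = 126.696 sabins.
V = 520 m³. Target absorption A₂ = 0.161 × 520 / 0.40 = 209.300 sabins.
ΔA needed = 209.300 − 126.696 = 82.604 sabins.
Each m² of panel replacing the walls (painted brick) adds (0.70 − 0.01) = 0.69 sabins.
Panel area = 82.604 / 0.69 = 119.7 m².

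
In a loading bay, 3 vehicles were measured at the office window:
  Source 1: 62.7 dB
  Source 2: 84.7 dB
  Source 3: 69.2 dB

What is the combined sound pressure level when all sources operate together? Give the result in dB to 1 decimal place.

Converting to relative power and adding: 10^(62.7/10) + 10^(84.7/10) + 10^(69.2/10) = 3.053e+08.
L_total = 10·log₁₀(3.053e+08) = 84.8 dB.

84.8 dB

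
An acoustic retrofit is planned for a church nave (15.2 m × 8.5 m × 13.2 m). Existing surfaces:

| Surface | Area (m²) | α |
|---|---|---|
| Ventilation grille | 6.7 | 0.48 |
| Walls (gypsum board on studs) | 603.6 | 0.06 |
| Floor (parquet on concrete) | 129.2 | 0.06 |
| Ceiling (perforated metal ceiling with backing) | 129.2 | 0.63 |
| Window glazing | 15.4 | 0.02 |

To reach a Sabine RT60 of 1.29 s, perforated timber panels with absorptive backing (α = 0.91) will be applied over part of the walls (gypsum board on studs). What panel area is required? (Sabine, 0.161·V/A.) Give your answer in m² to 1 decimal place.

98.8

Equivalent absorption area: A₁ = 6.7·0.48 + 603.6·0.06 + 129.2·0.06 + 129.2·0.63 + 15.4·0.02 = 128.888 m².
V = 1705.44 m³. Target absorption A₂ = 0.161 × 1705.44 / 1.29 = 212.849 sabins.
Absorption to add: 212.849 − 128.888 = 83.961 sabins.
Net gain per m²: Δα = 0.91 − 0.06 = 0.85.
Panel area = 83.961 / 0.85 = 98.8 m².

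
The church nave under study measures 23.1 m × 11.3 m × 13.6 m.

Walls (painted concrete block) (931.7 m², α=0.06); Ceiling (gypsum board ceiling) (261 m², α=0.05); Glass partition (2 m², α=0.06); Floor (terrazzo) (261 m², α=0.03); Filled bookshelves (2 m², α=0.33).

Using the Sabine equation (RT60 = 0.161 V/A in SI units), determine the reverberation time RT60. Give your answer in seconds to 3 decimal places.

7.369 sec

Total absorption A = 931.7*0.06 + 261*0.05 + 2*0.06 + 261*0.03 + 2*0.33
  = 55.902 + 13.050 + 0.120 + 7.830 + 0.660 = 77.562 m² sabins.
V = 23.1·11.3·13.6 = 3550.008 m³.
Sabine: RT60 = 0.161 × 3550.008 / 77.562 = 7.369 s.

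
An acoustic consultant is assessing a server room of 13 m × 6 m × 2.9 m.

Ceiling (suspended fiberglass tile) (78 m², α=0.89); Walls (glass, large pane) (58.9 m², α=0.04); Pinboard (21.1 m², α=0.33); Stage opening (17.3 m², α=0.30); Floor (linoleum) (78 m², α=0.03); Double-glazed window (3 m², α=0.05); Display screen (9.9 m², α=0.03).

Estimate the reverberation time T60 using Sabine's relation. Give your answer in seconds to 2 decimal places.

Total absorption A = 78×0.89 + 58.9×0.04 + 21.1×0.33 + 17.3×0.30 + 78×0.03 + 3×0.05 + 9.9×0.03
  = 69.420 + 2.356 + 6.963 + 5.190 + 2.340 + 0.150 + 0.297 = 86.716 m² sabins.
Room volume: 226.2 m³.
RT60 = 0.161 · V / A = 0.161 × 226.2 / 86.716 = 0.42 s.

0.42 s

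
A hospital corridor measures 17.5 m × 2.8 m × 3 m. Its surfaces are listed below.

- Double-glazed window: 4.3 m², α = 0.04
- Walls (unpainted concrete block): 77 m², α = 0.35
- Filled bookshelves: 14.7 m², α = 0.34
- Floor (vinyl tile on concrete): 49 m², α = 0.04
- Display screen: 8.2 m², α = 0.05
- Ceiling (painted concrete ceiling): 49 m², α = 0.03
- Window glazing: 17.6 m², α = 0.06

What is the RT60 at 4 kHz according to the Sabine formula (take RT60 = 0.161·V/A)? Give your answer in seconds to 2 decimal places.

0.64 s

Total absorption A = 4.3·0.04 + 77·0.35 + 14.7·0.34 + 49·0.04 + 8.2·0.05 + 49·0.03 + 17.6·0.06
  = 0.172 + 26.950 + 4.998 + 1.960 + 0.410 + 1.470 + 1.056 = 37.016 m² sabins.
V = 17.5·2.8·3 = 147 m³.
Sabine: RT60 = 0.161 × 147 / 37.016 = 0.64 s.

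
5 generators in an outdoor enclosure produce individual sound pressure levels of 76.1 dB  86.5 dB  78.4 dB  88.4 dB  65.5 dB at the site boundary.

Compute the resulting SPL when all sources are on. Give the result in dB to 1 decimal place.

Σ 10^(Lᵢ/10) = 1.252e+09.
Back to dB: 10·log₁₀ Σ = 91.0 dB.

91.0 dB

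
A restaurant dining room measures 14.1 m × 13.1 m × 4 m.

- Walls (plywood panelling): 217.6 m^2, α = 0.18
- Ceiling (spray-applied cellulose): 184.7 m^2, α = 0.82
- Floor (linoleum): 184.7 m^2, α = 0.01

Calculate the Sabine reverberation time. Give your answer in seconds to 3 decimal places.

0.618 s

A = Σ Sᵢαᵢ = 217.6×0.18 + 184.7×0.82 + 184.7×0.01 = 192.469 sabins.
Room volume: 738.84 m³.
RT60 = 0.161 · V / A = 0.161 × 738.84 / 192.469 = 0.618 s.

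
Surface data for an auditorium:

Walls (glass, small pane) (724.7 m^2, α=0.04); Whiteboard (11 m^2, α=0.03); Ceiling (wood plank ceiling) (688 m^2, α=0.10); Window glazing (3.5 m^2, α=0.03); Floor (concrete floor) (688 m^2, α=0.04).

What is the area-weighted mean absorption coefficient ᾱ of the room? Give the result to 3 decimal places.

Total surface area S = 2115.2 m^2.
Weighted sum Σ Sα = 125.743.
ᾱ = 125.743 / 2115.2 = 0.059.

0.059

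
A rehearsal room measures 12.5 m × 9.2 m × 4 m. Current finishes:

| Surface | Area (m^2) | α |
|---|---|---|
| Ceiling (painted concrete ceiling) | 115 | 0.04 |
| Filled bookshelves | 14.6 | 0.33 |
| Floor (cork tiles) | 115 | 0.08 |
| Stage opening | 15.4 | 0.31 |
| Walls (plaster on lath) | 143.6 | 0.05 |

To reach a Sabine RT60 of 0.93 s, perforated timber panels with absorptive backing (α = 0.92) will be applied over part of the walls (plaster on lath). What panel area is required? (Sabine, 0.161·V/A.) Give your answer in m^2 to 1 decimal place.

Equivalent absorption area: A₁ = 115*0.04 + 14.6*0.33 + 115*0.08 + 15.4*0.31 + 143.6*0.05 = 30.572 m^2.
Required A₂ = 0.161·460/0.93 = 79.634 sabins.
Absorption to add: 79.634 − 30.572 = 49.062 sabins.
Each m^2 of panel replacing the walls (plaster on lath) adds (0.92 − 0.05) = 0.87 sabins.
Panel area = 49.062 / 0.87 = 56.4 m^2.

56.4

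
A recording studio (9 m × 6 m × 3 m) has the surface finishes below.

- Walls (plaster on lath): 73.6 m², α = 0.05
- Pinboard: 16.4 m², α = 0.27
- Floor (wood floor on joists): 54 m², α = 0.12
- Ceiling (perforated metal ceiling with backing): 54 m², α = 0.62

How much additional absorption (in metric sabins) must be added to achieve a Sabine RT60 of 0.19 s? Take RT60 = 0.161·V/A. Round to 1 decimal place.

89.2 sabins

A₁ = Σ Sᵢαᵢ = 73.6×0.05 + 16.4×0.27 + 54×0.12 + 54×0.62 = 48.068 sabins.
For T = 0.19 s, need A₂ = 0.161·V/T = 0.161·162/0.19 = 137.274 sabins.
Additional absorption ΔA = 137.274 − 48.068 = 89.2 sabins.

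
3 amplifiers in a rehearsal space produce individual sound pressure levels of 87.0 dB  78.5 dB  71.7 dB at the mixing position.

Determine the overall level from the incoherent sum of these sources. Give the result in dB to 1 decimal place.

87.7 dB

Sum in the linear (power) domain: Σ 10^(Lᵢ/10) = 10^(87.0/10) + 10^(78.5/10) + 10^(71.7/10) = 5.868e+08.
Back to dB: 10·log₁₀ Σ = 87.7 dB.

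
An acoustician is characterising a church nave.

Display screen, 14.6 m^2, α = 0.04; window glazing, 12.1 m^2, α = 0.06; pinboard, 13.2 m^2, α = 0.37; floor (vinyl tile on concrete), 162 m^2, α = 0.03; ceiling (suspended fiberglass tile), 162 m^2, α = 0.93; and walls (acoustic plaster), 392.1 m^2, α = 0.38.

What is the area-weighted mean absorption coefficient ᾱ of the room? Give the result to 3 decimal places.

0.411

Total surface area S = 756.0 m^2.
A = 14.6*0.04 + 12.1*0.06 + 13.2*0.37 + 162*0.03 + 162*0.93 + 392.1*0.38 = 310.712 sabins.
ᾱ = 310.712 / 756.0 = 0.411.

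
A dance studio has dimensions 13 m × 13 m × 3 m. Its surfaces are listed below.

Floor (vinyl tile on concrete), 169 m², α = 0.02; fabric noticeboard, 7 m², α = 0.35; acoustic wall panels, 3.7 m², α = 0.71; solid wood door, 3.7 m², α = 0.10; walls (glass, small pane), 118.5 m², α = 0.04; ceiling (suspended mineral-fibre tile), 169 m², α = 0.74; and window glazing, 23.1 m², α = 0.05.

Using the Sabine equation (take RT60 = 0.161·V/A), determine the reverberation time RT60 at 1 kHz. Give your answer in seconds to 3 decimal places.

A = Σ Sᵢαᵢ = 169·0.02 + 7·0.35 + 3.7·0.71 + 3.7·0.10 + 118.5·0.04 + 169·0.74 + 23.1·0.05 = 139.782 sabins.
Room volume: 507 m³.
Sabine: RT60 = 0.161 × 507 / 139.782 = 0.584 s.

0.584 seconds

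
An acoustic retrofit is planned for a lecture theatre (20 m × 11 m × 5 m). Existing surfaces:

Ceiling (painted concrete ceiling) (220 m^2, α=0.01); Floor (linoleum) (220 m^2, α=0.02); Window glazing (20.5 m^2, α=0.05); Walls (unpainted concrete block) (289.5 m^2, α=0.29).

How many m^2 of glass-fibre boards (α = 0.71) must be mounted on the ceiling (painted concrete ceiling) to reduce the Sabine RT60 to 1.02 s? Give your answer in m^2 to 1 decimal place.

Equivalent absorption area: A₁ = 220·0.01 + 220·0.02 + 20.5·0.05 + 289.5·0.29 = 91.580 m^2.
Required A₂ = 0.161·1100/1.02 = 173.627 sabins.
ΔA needed = 173.627 − 91.580 = 82.047 sabins.
Net gain per m^2: Δα = 0.71 − 0.01 = 0.70.
Area = ΔA/Δα = 82.047/0.70 = 117.2 m^2.

117.2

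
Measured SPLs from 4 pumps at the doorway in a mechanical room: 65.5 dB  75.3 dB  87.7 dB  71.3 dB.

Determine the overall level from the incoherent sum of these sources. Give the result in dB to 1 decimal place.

Σ 10^(Lᵢ/10) = 6.398e+08.
L_total = 10·log₁₀(6.398e+08) = 88.1 dB.

88.1 dB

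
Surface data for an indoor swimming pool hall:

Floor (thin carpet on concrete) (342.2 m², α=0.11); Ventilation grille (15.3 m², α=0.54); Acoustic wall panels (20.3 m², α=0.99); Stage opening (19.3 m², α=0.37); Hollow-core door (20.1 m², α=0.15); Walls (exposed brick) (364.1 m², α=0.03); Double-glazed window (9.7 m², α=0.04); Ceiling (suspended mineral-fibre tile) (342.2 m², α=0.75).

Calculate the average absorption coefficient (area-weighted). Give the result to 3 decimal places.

0.304

Total surface area S = 1133.2 m².
Weighted sum Σ Sα = 344.118.
ᾱ = A/S = 0.304.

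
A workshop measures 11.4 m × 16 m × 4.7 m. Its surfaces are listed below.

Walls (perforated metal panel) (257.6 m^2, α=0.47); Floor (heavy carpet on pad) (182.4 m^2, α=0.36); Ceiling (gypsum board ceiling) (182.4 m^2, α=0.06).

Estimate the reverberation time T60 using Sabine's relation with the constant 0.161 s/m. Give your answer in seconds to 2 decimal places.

0.70 seconds

Total absorption A = 257.6·0.47 + 182.4·0.36 + 182.4·0.06
  = 121.072 + 65.664 + 10.944 = 197.680 m^2 sabins.
Volume V = 11.4 × 16 × 4.7 = 857.28 m³.
T = 0.161 V/A = 0.161·857.28/197.680 = 0.70 s.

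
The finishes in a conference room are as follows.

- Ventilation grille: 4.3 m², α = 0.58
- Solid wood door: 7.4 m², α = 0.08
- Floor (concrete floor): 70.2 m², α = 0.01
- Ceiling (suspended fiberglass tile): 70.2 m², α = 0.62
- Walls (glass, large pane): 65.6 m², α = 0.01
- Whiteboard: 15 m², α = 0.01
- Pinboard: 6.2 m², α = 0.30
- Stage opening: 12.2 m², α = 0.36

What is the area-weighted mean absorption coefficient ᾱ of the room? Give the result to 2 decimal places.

0.22

Total surface area S = 251.1 m².
A = 4.3×0.58 + 7.4×0.08 + 70.2×0.01 + 70.2×0.62 + 65.6×0.01 + 15×0.01 + 6.2×0.30 + 12.2×0.36 = 54.370 sabins.
ᾱ = A/S = 0.22.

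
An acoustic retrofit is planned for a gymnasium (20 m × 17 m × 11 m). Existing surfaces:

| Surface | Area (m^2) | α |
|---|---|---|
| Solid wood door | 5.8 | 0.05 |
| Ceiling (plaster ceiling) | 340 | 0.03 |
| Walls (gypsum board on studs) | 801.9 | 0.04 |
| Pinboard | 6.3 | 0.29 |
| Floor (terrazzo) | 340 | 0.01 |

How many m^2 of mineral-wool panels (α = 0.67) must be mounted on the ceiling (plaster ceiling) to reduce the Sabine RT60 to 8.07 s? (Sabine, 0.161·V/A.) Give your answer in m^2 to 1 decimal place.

A₁ = Σ Sᵢαᵢ = 5.8*0.05 + 340*0.03 + 801.9*0.04 + 6.3*0.29 + 340*0.01 = 47.793 sabins.
Required A₂ = 0.161·3740/8.07 = 74.615 sabins.
Absorption to add: 74.615 − 47.793 = 26.822 sabins.
Net gain per m^2: Δα = 0.67 − 0.03 = 0.64.
Area = ΔA/Δα = 26.822/0.64 = 41.9 m^2.

41.9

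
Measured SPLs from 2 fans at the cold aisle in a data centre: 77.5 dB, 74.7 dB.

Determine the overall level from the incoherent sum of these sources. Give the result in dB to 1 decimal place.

79.3 dB

Sum in the linear (power) domain: Σ 10^(Lᵢ/10) = 10^(77.5/10) + 10^(74.7/10) = 8.575e+07.
Combined level = 10 log₁₀(8.575e+07) = 79.3 dB.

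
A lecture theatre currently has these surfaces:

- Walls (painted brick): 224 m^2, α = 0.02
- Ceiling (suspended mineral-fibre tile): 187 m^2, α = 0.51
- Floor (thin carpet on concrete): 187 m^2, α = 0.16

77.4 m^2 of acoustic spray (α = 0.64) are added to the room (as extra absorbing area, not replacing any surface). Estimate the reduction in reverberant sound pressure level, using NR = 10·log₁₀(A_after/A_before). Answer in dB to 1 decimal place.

Summing Sᵢαᵢ: 4.480 + 95.370 + 29.920 → A_before = 129.770 sabins.
Treatment contributes 77.4·0.64 = 49.536 sabins.
A_after = 129.770 + 49.536 = 179.306 sabins.
NR = 10·log₁₀(179.306/129.770) = 1.4 dB.

1.4 dB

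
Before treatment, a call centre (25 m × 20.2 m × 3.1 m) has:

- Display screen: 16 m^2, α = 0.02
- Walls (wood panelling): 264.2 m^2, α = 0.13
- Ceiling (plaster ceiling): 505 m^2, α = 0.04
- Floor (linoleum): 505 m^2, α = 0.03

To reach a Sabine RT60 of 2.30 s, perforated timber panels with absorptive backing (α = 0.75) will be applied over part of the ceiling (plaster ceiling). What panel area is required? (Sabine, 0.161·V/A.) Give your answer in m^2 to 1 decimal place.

55.7

Summing Sᵢαᵢ: 0.320 + 34.346 + 20.200 + 15.150 → A₁ = 70.016 sabins.
V = 1565.5 m³. Target absorption A₂ = 0.161 × 1565.5 / 2.30 = 109.585 sabins.
ΔA needed = 109.585 − 70.016 = 39.569 sabins.
Each m^2 of panel replacing the ceiling (plaster ceiling) adds (0.75 − 0.04) = 0.71 sabins.
Panel area = 39.569 / 0.71 = 55.7 m^2.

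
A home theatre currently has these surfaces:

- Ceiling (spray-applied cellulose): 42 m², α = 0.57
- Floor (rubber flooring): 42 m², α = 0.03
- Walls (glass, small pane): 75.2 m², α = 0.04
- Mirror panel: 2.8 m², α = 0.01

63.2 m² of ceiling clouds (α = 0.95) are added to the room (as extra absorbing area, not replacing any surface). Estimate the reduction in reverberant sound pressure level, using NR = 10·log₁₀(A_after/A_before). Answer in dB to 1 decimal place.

Equivalent absorption area: A_before = 42·0.57 + 42·0.03 + 75.2·0.04 + 2.8·0.01 = 28.236 m².
Added absorption = 63.2 × 0.95 = 60.040 sabins.
A_after = 28.236 + 60.040 = 88.276 sabins.
NR = 10·log₁₀(88.276/28.236) = 5.0 dB.

5.0 dB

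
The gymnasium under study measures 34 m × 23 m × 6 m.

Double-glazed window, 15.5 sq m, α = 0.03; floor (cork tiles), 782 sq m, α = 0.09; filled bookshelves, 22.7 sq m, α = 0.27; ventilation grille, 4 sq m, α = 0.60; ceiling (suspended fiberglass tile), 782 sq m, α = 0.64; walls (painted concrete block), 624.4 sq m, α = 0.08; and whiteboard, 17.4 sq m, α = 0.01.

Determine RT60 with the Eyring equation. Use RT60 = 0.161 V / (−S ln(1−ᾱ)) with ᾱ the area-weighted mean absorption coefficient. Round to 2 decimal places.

Total surface area S = 15.5 + 782 + 22.7 + 4 + 782 + 624.4 + 17.4 = 2248.0 sq m.
Absorption A = 15.5×0.03 + 782×0.09 + 22.7×0.27 + 4×0.60 + 782×0.64 + 624.4×0.08 + 17.4×0.01 = 629.980 sabins.
ᾱ = 629.980 / 2248.0 = 0.2802.
−S·ln(1−ᾱ) = −2248.0 × ln(1 − 0.2802) = 739.102.
V = 34 × 23 × 6 = 4692 m³.
RT60 = 0.161 × 4692 / 739.102 = 1.02 s.

1.02 seconds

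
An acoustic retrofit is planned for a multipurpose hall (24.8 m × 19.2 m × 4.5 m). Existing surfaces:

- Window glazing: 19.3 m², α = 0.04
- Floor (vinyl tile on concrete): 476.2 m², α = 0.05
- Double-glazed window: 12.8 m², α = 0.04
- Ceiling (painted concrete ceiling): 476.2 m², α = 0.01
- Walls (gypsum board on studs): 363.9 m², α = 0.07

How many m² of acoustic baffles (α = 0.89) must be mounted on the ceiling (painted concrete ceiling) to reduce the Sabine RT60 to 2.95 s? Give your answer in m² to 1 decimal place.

70.0

Equivalent absorption area: A₁ = 19.3*0.04 + 476.2*0.05 + 12.8*0.04 + 476.2*0.01 + 363.9*0.07 = 55.329 m².
Required A₂ = 0.161·2142.72/2.95 = 116.942 sabins.
ΔA needed = 116.942 − 55.329 = 61.613 sabins.
Each m² of panel replacing the ceiling (painted concrete ceiling) adds (0.89 − 0.01) = 0.88 sabins.
Panel area = 61.613 / 0.88 = 70.0 m².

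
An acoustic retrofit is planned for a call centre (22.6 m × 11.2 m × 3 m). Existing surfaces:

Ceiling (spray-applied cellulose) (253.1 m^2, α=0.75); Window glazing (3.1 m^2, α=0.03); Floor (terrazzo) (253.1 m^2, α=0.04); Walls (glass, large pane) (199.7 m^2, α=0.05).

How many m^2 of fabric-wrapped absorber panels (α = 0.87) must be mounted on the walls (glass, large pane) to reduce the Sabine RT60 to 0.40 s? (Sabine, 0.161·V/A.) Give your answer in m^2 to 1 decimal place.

A₁ = Σ Sᵢαᵢ = 253.1*0.75 + 3.1*0.03 + 253.1*0.04 + 199.7*0.05 = 210.027 sabins.
Required A₂ = 0.161·759.36/0.40 = 305.642 sabins.
Absorption to add: 305.642 − 210.027 = 95.615 sabins.
Net gain per m^2: Δα = 0.87 − 0.05 = 0.82.
Area = ΔA/Δα = 95.615/0.82 = 116.6 m^2.

116.6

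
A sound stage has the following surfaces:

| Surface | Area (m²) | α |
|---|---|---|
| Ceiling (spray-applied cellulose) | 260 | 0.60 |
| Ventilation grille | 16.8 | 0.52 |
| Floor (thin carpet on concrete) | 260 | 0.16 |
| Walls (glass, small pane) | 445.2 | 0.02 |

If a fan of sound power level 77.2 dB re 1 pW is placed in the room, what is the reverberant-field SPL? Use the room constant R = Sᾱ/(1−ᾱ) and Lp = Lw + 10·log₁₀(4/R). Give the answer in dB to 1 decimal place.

Σ(Sᵢαᵢ) = 260·0.60 + 16.8·0.52 + 260·0.16 + 445.2·0.02 = 215.240; total area S = 982.0 m².
ᾱ = 215.240/982.0 = 0.2192; R = Sᾱ/(1−ᾱ) = 215.240/(1−0.2192) = 275.666 m².
Lp = 77.2 + 10·log₁₀(4/275.666) = 77.2 + (-18.38) = 58.8 dB.

58.8 dB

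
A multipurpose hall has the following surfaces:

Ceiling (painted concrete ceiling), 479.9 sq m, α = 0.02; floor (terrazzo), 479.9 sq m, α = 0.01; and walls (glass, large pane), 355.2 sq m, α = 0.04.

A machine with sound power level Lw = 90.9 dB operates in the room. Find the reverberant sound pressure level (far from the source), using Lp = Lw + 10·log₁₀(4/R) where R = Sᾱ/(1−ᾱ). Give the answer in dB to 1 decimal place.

Σ(Sᵢαᵢ) = 479.9×0.02 + 479.9×0.01 + 355.2×0.04 = 28.605; total area S = 1315.0 sq m.
ᾱ = 0.0218, so room constant R = A/(1−ᾱ) = 29.242 sq m.
Lp = Lw + 10 log₁₀(4/R) = 90.9 -8.64 = 82.3 dB.

82.3 dB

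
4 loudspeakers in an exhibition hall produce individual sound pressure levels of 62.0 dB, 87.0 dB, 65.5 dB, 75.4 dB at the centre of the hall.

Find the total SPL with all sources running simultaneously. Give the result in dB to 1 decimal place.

Sum in the linear (power) domain: Σ 10^(Lᵢ/10) = 10^(62.0/10) + 10^(87.0/10) + 10^(65.5/10) + 10^(75.4/10) = 5.41e+08.
Combined level = 10 log₁₀(5.41e+08) = 87.3 dB.

87.3 dB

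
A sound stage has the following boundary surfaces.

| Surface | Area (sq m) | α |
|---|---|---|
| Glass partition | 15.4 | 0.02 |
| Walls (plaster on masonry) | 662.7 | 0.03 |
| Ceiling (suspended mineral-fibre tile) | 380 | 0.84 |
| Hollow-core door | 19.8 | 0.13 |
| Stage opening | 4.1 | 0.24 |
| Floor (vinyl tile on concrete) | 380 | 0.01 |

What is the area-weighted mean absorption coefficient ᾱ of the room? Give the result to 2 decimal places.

Total surface area S = 1462.0 sq m.
A = 15.4*0.02 + 662.7*0.03 + 380*0.84 + 19.8*0.13 + 4.1*0.24 + 380*0.01 = 346.747 sabins.
ᾱ = 346.747 / 1462.0 = 0.24.

0.24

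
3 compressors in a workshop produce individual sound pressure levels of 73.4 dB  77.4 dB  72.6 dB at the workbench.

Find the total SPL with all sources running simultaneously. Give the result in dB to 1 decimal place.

79.8 dB

Σ 10^(Lᵢ/10) = 9.503e+07.
Back to dB: 10·log₁₀ Σ = 79.8 dB.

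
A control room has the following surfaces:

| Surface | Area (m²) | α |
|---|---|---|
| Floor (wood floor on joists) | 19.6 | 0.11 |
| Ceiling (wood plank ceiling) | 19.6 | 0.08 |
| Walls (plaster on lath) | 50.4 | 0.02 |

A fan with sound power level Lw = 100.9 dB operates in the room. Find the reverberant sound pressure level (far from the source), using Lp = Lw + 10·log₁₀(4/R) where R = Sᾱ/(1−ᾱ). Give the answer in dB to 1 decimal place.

A = 4.732 sabins; S = 89.6 m².
ᾱ = 4.732/89.6 = 0.0528; R = Sᾱ/(1−ᾱ) = 4.732/(1−0.0528) = 4.996 m².
Lp = 100.9 + 10·log₁₀(4/4.996) = 100.9 + (-0.97) = 99.9 dB.

99.9 dB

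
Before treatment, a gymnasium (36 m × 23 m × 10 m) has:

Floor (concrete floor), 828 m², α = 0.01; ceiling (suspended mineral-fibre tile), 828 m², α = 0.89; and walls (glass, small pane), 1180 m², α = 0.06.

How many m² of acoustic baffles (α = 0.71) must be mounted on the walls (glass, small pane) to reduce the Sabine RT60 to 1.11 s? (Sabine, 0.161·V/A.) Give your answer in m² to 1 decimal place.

Summing Sᵢαᵢ: 8.280 + 736.920 + 70.800 → A₁ = 816.000 sabins.
Required A₂ = 0.161·8280/1.11 = 1200.973 sabins.
Absorption to add: 1200.973 − 816.000 = 384.973 sabins.
Net gain per m²: Δα = 0.71 − 0.06 = 0.65.
Area = ΔA/Δα = 384.973/0.65 = 592.3 m².

592.3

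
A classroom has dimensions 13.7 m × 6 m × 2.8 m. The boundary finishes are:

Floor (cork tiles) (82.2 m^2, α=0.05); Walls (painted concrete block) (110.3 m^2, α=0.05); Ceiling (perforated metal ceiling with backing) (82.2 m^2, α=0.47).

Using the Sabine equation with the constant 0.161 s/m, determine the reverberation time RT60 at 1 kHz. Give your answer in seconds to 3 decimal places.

Equivalent absorption area: A = 82.2×0.05 + 110.3×0.05 + 82.2×0.47 = 48.259 m^2.
Volume V = 13.7 × 6 × 2.8 = 230.16 m³.
T = 0.161 V/A = 0.161·230.16/48.259 = 0.768 s.

0.768 s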